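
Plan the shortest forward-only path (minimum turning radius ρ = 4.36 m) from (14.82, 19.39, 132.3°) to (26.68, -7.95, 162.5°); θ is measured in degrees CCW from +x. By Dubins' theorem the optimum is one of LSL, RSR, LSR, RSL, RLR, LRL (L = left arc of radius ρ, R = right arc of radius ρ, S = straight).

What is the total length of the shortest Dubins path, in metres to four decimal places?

Let ψ = atan2(Δy, Δx) = atan2(-27.34, 11.86) = -66.5490° be the start→goal bearing.
Normalize: d = |goal − start| / ρ = 29.801597/4.36 = 6.835229, α = (θ_start − ψ) mod 360° = 198.8490° = 3.470569 rad, β = (θ_goal − ψ) mod 360° = 229.0490° = 3.997659 rad.
Common terms: sin α = -0.323075, cos α = -0.946374, sin β = -0.755270, cos β = -0.655414, cos(α−β) = 0.864275, d² = 46.720352. Work in radians in the unit-radius frame; every candidate has L = ρ·(t + p + q).
LSL: p² = 2 + d² − 2cos(α−β) + 2d(sin α − sin β) = 52.900111; p = √p² = 7.273246; φ = atan2(cos β − cos α, d + sin α − sin β) = 0.040015 rad; t = (φ − α) mod 2π = 2.852631 rad, q = (β − φ) mod 2π = 3.957644 rad → L = 4.36·(2.852631 + 7.273246 + 3.957644) = 4.36·14.083521 = 61.404152 m
RSR: p² = 2 + d² − 2cos(α−β) + 2d(sin β − sin α) = 41.083493; p = √p² = 6.409641; φ = atan2(cos α − cos β, d − sin α + sin β) = -0.045410 rad; t = (α − φ) mod 2π = 3.515979 rad, q = (φ − β) mod 2π = 2.240117 rad → L = 4.36·(3.515979 + 6.409641 + 2.240117) = 4.36·12.165737 = 53.042611 m
LSR: p² = d² − 2 + 2cos(α−β) + 2d(sin α + sin β) = 31.707439; p = √p² = 5.630936; φ = atan2(−cos α − cos β, d + sin α + sin β) − atan2(−2, p) = 0.612657 rad; t = (φ − α) mod 2π = 3.425274 rad, q = (φ − β) mod 2π = 2.898184 rad → L = 4.36·(3.425274 + 5.630936 + 2.898184) = 4.36·11.954393 = 52.121156 m
RSL: p² = d² − 2 + 2cos(α−β) − 2d(sin α + sin β) = 61.190364; p = √p² = 7.822427; φ = atan2(cos α + cos β, d − sin α − sin β) − atan2(2, p) = -0.450025 rad; t = (α − φ) mod 2π = 3.920594 rad, q = (β − φ) mod 2π = 4.447683 rad → L = 4.36·(3.920594 + 7.822427 + 4.447683) = 4.36·16.190704 = 70.591470 m
RLR: c = (6 − d² + 2cos(α−β) + 2d(sin α − sin β))/8 = -4.135437, |c| > 1 → infeasible
LRL: c = (6 − d² + 2cos(α−β) − 2d(sin α − sin β))/8 = -5.612514, |c| > 1 → infeasible
Shortest: LSR with L = 52.121156 m ≈ 52.1212 m

52.1212 m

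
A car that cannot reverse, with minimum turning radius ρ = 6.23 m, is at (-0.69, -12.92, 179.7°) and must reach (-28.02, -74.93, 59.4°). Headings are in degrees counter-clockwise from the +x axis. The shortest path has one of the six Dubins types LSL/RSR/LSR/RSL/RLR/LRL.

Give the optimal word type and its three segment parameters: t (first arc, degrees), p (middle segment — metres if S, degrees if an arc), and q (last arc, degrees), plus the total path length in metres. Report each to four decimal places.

LSL: t = 58.4678°, p = 61.9221 m, q = 181.2322°, L = 87.9856 m

Let ψ = atan2(Δy, Δx) = atan2(-62.01, -27.33) = -113.7848° be the start→goal bearing.
Normalize: d = |goal − start| / ρ = 67.765544/6.23 = 10.877294, α = (θ_start − ψ) mod 360° = 293.4848° = 5.122276 rad, β = (θ_goal − ψ) mod 360° = 173.1848° = 3.022645 rad.
Common terms: sin α = -0.917166, cos α = 0.398506, sin β = 0.118668, cos β = -0.992934, cos(α−β) = -0.504528, d² = 118.315534. Work in radians in the unit-radius frame; every candidate has L = ρ·(t + p + q).
LSL: p² = 2 + d² − 2cos(α−β) + 2d(sin α − sin β) = 98.790455; p = √p² = 9.939339; φ = atan2(cos β − cos α, d + sin α − sin β) = -0.140455 rad; t = (φ − α) mod 2π = 1.020455 rad, q = (β − φ) mod 2π = 3.163099 rad → L = 6.23·(1.020455 + 9.939339 + 3.163099) = 6.23·14.122893 = 87.985623 m
RSR: p² = 2 + d² − 2cos(α−β) + 2d(sin β − sin α) = 143.858724; p = √p² = 11.994112; φ = atan2(cos α − cos β, d − sin α + sin β) = 0.116272 rad; t = (α − φ) mod 2π = 5.006004 rad, q = (φ − β) mod 2π = 3.376813 rad → L = 6.23·(5.006004 + 11.994112 + 3.376813) = 6.23·20.376928 = 126.948264 m
LSR: p² = d² − 2 + 2cos(α−β) + 2d(sin α + sin β) = 97.935477; p = √p² = 9.896236; φ = atan2(−cos α − cos β, d + sin α + sin β) − atan2(−2, p) = 0.258321 rad; t = (φ − α) mod 2π = 1.419231 rad, q = (φ − β) mod 2π = 3.518862 rad → L = 6.23·(1.419231 + 9.896236 + 3.518862) = 6.23·14.834328 = 92.417861 m
RSL: p² = d² − 2 + 2cos(α−β) − 2d(sin α + sin β) = 132.677481; p = √p² = 11.518571; φ = atan2(cos α + cos β, d − sin α − sin β) − atan2(2, p) = -0.222786 rad; t = (α − φ) mod 2π = 5.345062 rad, q = (β − φ) mod 2π = 3.245431 rad → L = 6.23·(5.345062 + 11.518571 + 3.245431) = 6.23·20.109063 = 125.279465 m
RLR: c = (6 − d² + 2cos(α−β) + 2d(sin α − sin β))/8 = -16.982340, |c| > 1 → infeasible
LRL: c = (6 − d² + 2cos(α−β) − 2d(sin α − sin β))/8 = -11.348807, |c| > 1 → infeasible
Shortest: LSL with L = 87.985623 m ≈ 87.9856 m
Convert LSL to answer units (arcs ×180/π): t = 1.020455·180/π = 58.4678°, p = ρ·p = 6.23·9.939339 = 61.9221 m, q = 3.163099·180/π = 181.2322°, L = 87.9856 m.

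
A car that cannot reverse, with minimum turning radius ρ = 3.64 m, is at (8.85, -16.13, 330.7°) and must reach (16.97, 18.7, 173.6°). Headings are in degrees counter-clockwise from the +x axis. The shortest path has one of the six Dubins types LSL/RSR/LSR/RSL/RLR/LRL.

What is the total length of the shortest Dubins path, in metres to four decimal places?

Let ψ = atan2(Δy, Δx) = atan2(34.83, 8.12) = 76.8769° be the start→goal bearing.
Normalize: d = |goal − start| / ρ = 35.763994/3.64 = 9.825273, α = (θ_start − ψ) mod 360° = 253.8231° = 4.430049 rad, β = (θ_goal − ψ) mod 360° = 96.7231° = 1.688137 rad.
Common terms: sin α = -0.960406, cos α = -0.278604, sin β = 0.993124, cos β = -0.117071, cos(α−β) = -0.921185, d² = 96.535994. Work in radians in the unit-radius frame; every candidate has L = ρ·(t + p + q).
LSL: p² = 2 + d² − 2cos(α−β) + 2d(sin α − sin β) = 61.990440; p = √p² = 7.873401; φ = atan2(cos β − cos α, d + sin α − sin β) = 0.020518 rad; t = (φ − α) mod 2π = 1.873654 rad, q = (β − φ) mod 2π = 1.667619 rad → L = 3.64·(1.873654 + 7.873401 + 1.667619) = 3.64·11.414674 = 41.549413 m
RSR: p² = 2 + d² − 2cos(α−β) + 2d(sin β − sin α) = 138.766289; p = √p² = 11.779910; φ = atan2(cos α − cos β, d − sin α + sin β) = -0.013713 rad; t = (α − φ) mod 2π = 4.443762 rad, q = (φ − β) mod 2π = 4.581336 rad → L = 3.64·(4.443762 + 11.779910 + 4.581336) = 3.64·20.805008 = 75.730229 m
LSR: p² = d² − 2 + 2cos(α−β) + 2d(sin α + sin β) = 93.336538; p = √p² = 9.661084; φ = atan2(−cos α − cos β, d + sin α + sin β) − atan2(−2, p) = 0.244249 rad; t = (φ − α) mod 2π = 2.097385 rad, q = (φ − β) mod 2π = 4.839297 rad → L = 3.64·(2.097385 + 9.661084 + 4.839297) = 3.64·16.597766 = 60.415869 m
RSL: p² = d² − 2 + 2cos(α−β) − 2d(sin α + sin β) = 92.050707; p = √p² = 9.594306; φ = atan2(cos α + cos β, d − sin α − sin β) − atan2(2, p) = -0.245898 rad; t = (α − φ) mod 2π = 4.675946 rad, q = (β − φ) mod 2π = 1.934034 rad → L = 3.64·(4.675946 + 9.594306 + 1.934034) = 3.64·16.204287 = 58.983603 m
RLR: c = (6 − d² + 2cos(α−β) + 2d(sin α − sin β))/8 = -16.345786, |c| > 1 → infeasible
LRL: c = (6 − d² + 2cos(α−β) − 2d(sin α − sin β))/8 = -6.748805, |c| > 1 → infeasible
Shortest: LSL with L = 41.549413 m ≈ 41.5494 m

41.5494 m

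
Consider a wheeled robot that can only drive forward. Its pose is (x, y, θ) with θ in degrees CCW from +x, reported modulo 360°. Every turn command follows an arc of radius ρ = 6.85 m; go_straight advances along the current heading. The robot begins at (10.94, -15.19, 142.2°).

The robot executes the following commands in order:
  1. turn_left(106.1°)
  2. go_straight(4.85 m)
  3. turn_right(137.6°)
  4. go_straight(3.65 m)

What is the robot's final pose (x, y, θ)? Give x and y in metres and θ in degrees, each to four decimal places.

set_pose: (x, y, θ) = (10.9400, -15.1900, 142.2000°), ρ = 6.85
turn_left(106.1°): centre at ρ to the left, rotate +106.1° → (0.3770, -18.0698, 248.3000°)
go_straight(4.85): x += 4.85·cos θ, y += 4.85·sin θ → (-1.4162, -22.5761, 248.3000°)
turn_right(137.6°): centre at ρ to the right, rotate −137.6° → (-14.1886, -22.4646, 110.7000°)
go_straight(3.65): x += 3.65·cos θ, y += 3.65·sin θ → (-15.4788, -19.0503, 110.7000°)

(-15.4788, -19.0503, 110.7000°)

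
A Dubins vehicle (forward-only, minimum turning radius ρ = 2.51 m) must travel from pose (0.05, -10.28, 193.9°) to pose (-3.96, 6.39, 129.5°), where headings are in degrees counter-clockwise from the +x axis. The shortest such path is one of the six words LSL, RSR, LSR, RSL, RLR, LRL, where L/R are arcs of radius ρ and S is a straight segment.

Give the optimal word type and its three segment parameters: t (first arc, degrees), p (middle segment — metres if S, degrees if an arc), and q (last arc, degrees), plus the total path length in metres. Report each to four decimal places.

Let ψ = atan2(Δy, Δx) = atan2(16.67, -4.01) = 103.5256° be the start→goal bearing.
Normalize: d = |goal − start| / ρ = 17.145524/2.51 = 6.830886, α = (θ_start − ψ) mod 360° = 90.3744° = 1.577330 rad, β = (θ_goal − ψ) mod 360° = 25.9744° = 0.453338 rad.
Common terms: sin α = 0.999979, cos α = -0.006534, sin β = 0.437969, cos β = 0.898990, cos(α−β) = 0.432086, d² = 46.661005. Work in radians in the unit-radius frame; every candidate has L = ρ·(t + p + q).
LSL: p² = 2 + d² − 2cos(α−β) + 2d(sin α − sin β) = 55.474881; p = √p² = 7.448146; φ = atan2(cos β − cos α, d + sin α − sin β) = 0.121879 rad; t = (φ − α) mod 2π = 4.827734 rad, q = (β − φ) mod 2π = 0.331460 rad → L = 2.51·(4.827734 + 7.448146 + 0.331460) = 2.51·12.607339 = 31.644422 m
RSR: p² = 2 + d² − 2cos(α−β) + 2d(sin β − sin α) = 40.118787; p = √p² = 6.333939; φ = atan2(cos α − cos β, d − sin α + sin β) = -0.143455 rad; t = (α − φ) mod 2π = 1.720786 rad, q = (φ − β) mod 2π = 5.686392 rad → L = 2.51·(1.720786 + 6.333939 + 5.686392) = 2.51·13.741117 = 34.490203 m
LSR: p² = d² − 2 + 2cos(α−β) + 2d(sin α + sin β) = 65.170091; p = √p² = 8.072799; φ = atan2(−cos α − cos β, d + sin α + sin β) − atan2(−2, p) = 0.135342 rad; t = (φ − α) mod 2π = 4.841197 rad, q = (φ − β) mod 2π = 5.965189 rad → L = 2.51·(4.841197 + 8.072799 + 5.965189) = 2.51·18.879185 = 47.386754 m
RSL: p² = d² − 2 + 2cos(α−β) − 2d(sin α + sin β) = 25.880262; p = √p² = 5.087265; φ = atan2(cos α + cos β, d − sin α − sin β) − atan2(2, p) = -0.210578 rad; t = (α − φ) mod 2π = 1.787908 rad, q = (β − φ) mod 2π = 0.663916 rad → L = 2.51·(1.787908 + 5.087265 + 0.663916) = 2.51·7.539089 = 18.923113 m
RLR: c = (6 − d² + 2cos(α−β) + 2d(sin α − sin β))/8 = -4.014848, |c| > 1 → infeasible
LRL: c = (6 − d² + 2cos(α−β) − 2d(sin α − sin β))/8 = -5.934360, |c| > 1 → infeasible
Shortest: RSL with L = 18.923113 m ≈ 18.9231 m
Convert RSL to answer units (arcs ×180/π): t = 1.787908·180/π = 102.4396°, p = ρ·p = 2.51·5.087265 = 12.7690 m, q = 0.663916·180/π = 38.0396°, L = 18.9231 m.

RSL: t = 102.4396°, p = 12.7690 m, q = 38.0396°, L = 18.9231 m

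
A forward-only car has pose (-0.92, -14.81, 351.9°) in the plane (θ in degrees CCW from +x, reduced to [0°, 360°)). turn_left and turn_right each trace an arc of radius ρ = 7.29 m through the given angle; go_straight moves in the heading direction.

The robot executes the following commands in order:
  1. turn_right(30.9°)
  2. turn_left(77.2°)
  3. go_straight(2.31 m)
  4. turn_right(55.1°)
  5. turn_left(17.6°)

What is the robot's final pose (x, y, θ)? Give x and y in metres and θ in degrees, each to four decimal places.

set_pose: (x, y, θ) = (-0.9200, -14.8100, 351.9000°), ρ = 7.29
turn_right(30.9°): centre at ρ to the right, rotate −30.9° → (2.6406, -16.3619, 321.0000°)
turn_left(77.2°): centre at ρ to the left, rotate +77.2° → (11.7365, -16.4254, 398.2000° ≡ 38.2000°)
go_straight(2.31): x += 2.31·cos θ, y += 2.31·sin θ → (13.5518, -14.9969, 38.2000°)
turn_right(55.1°): centre at ρ to the right, rotate −55.1° → (20.1793, -13.7506, -16.9000° ≡ 343.1000°)
turn_left(17.6°): centre at ρ to the left, rotate +17.6° → (22.3875, -14.0649, 360.7000° ≡ 0.7000°)

(22.3875, -14.0649, 0.7000°)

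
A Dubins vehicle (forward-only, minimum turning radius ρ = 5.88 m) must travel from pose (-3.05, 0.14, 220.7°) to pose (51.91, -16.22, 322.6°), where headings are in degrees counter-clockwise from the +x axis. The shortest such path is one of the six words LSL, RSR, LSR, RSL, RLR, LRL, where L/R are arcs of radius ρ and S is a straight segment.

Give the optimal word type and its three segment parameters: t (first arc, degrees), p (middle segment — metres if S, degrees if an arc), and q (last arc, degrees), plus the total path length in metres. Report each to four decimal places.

LSR: t = 133.5903°, p = 48.9672 m, q = 31.6903°, L = 65.9292 m

Let ψ = atan2(Δy, Δx) = atan2(-16.36, 54.96) = -16.5767° be the start→goal bearing.
Normalize: d = |goal − start| / ρ = 57.343275/5.88 = 9.752258, α = (θ_start − ψ) mod 360° = 237.2767° = 4.141260 rad, β = (θ_goal − ψ) mod 360° = 339.1767° = 5.919751 rad.
Common terms: sin α = -0.841291, cos α = -0.540582, sin β = -0.355486, cos β = 0.934681, cos(α−β) = -0.206204, d² = 95.106530. Work in radians in the unit-radius frame; every candidate has L = ρ·(t + p + q).
LSL: p² = 2 + d² − 2cos(α−β) + 2d(sin α − sin β) = 88.043546; p = √p² = 9.383152; φ = atan2(cos β − cos α, d + sin α − sin β) = 0.157880 rad; t = (φ − α) mod 2π = 2.299805 rad, q = (β − φ) mod 2π = 5.761871 rad → L = 5.88·(2.299805 + 9.383152 + 5.761871) = 5.88·17.444828 = 102.575589 m
RSR: p² = 2 + d² − 2cos(α−β) + 2d(sin β − sin α) = 106.994330; p = √p² = 10.343806; φ = atan2(cos α − cos β, d − sin α + sin β) = -0.143111 rad; t = (α − φ) mod 2π = 4.284371 rad, q = (φ − β) mod 2π = 0.220324 rad → L = 5.88·(4.284371 + 10.343806 + 0.220324) = 5.88·14.848501 = 87.309187 m
LSR: p² = d² − 2 + 2cos(α−β) + 2d(sin α + sin β) = 69.351550; p = √p² = 8.327758; φ = atan2(−cos α − cos β, d + sin α + sin β) − atan2(−2, p) = 0.189665 rad; t = (φ − α) mod 2π = 2.331590 rad, q = (φ − β) mod 2π = 0.553100 rad → L = 5.88·(2.331590 + 8.327758 + 0.553100) = 5.88·11.212448 = 65.929194 m
RSL: p² = d² − 2 + 2cos(α−β) − 2d(sin α + sin β) = 116.036692; p = √p² = 10.772033; φ = atan2(cos α + cos β, d − sin α − sin β) − atan2(2, p) = -0.147597 rad; t = (α − φ) mod 2π = 4.288858 rad, q = (β − φ) mod 2π = 6.067348 rad → L = 5.88·(4.288858 + 10.772033 + 6.067348) = 5.88·21.128239 = 124.234043 m
RLR: c = (6 − d² + 2cos(α−β) + 2d(sin α − sin β))/8 = -12.374291, |c| > 1 → infeasible
LRL: c = (6 − d² + 2cos(α−β) − 2d(sin α − sin β))/8 = -10.005443, |c| > 1 → infeasible
Shortest: LSR with L = 65.929194 m ≈ 65.9292 m
Convert LSR to answer units (arcs ×180/π): t = 2.331590·180/π = 133.5903°, p = ρ·p = 5.88·8.327758 = 48.9672 m, q = 0.553100·180/π = 31.6903°, L = 65.9292 m.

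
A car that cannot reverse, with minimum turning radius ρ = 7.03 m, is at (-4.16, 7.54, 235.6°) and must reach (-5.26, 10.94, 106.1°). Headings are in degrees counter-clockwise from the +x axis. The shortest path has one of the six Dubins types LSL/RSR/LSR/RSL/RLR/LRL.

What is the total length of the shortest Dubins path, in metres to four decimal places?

48.1716 m

Let ψ = atan2(Δy, Δx) = atan2(3.40, -1.10) = 107.9279° be the start→goal bearing.
Normalize: d = |goal − start| / ρ = 3.573514/7.03 = 0.508323, α = (θ_start − ψ) mod 360° = 127.6721° = 2.228298 rad, β = (θ_goal − ψ) mod 360° = 358.1721° = 6.251282 rad.
Common terms: sin α = 0.791521, cos α = -0.611141, sin β = -0.031898, cos β = 0.999491, cos(α−β) = -0.636078, d² = 0.258393. Work in radians in the unit-radius frame; every candidate has L = ρ·(t + p + q).
LSL: p² = 2 + d² − 2cos(α−β) + 2d(sin α − sin β) = 4.367676; p = √p² = 2.089898; φ = atan2(cos β − cos α, d + sin α − sin β) = 0.879900 rad; t = (φ − α) mod 2π = 4.934787 rad, q = (β − φ) mod 2π = 5.371382 rad → L = 7.03·(4.934787 + 2.089898 + 5.371382) = 7.03·12.396068 = 87.144356 m
RSR: p² = 2 + d² − 2cos(α−β) + 2d(sin β − sin α) = 2.693423; p = √p² = 1.641165; φ = atan2(cos α − cos β, d − sin α + sin β) = -1.763991 rad; t = (α − φ) mod 2π = 3.992289 rad, q = (φ − β) mod 2π = 4.551097 rad → L = 7.03·(3.992289 + 1.641165 + 4.551097) = 7.03·10.184552 = 71.597398 m
LSR: p² = d² − 2 + 2cos(α−β) + 2d(sin α + sin β) = -2.241495 < 0 → infeasible
RSL: p² = d² − 2 + 2cos(α−β) − 2d(sin α + sin β) = -3.786033 < 0 → infeasible
RLR: c = (6 − d² + 2cos(α−β) + 2d(sin α − sin β))/8 = 0.663322; p = 2π − arccos c = 5.437638 rad; φ = atan2(cos α − cos β, d − sin α + sin β) = -1.763991 rad; t = (α − φ + p/2) mod 2π = 0.427923 rad, q = (α − β − t + p) mod 2π = 0.986731 rad → L = 7.03·(0.427923 + 5.437638 + 0.986731) = 7.03·6.852293 = 48.171620 m
LRL: c = (6 − d² + 2cos(α−β) − 2d(sin α − sin β))/8 = 0.454041; p = 2π − arccos c = 5.183684 rad; φ = atan2(cos β − cos α, d + sin α − sin β) = 0.879900 rad; t = (φ − α + p/2) mod 2π = 1.243444 rad, q = (β − α − t + p) mod 2π = 1.680039 rad → L = 7.03·(1.243444 + 5.183684 + 1.680039) = 7.03·8.107167 = 56.993382 m
Shortest: RLR with L = 48.171620 m ≈ 48.1716 m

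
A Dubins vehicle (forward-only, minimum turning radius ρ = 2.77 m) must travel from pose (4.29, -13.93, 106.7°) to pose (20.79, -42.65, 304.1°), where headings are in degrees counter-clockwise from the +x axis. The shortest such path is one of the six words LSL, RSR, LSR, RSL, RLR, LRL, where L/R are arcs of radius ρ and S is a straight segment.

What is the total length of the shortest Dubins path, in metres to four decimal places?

Let ψ = atan2(Δy, Δx) = atan2(-28.72, 16.50) = -60.1221° be the start→goal bearing.
Normalize: d = |goal − start| / ρ = 33.122325/2.77 = 11.957518, α = (θ_start − ψ) mod 360° = 166.8221° = 2.911595 rad, β = (θ_goal − ψ) mod 360° = 4.2221° = 0.073689 rad.
Common terms: sin α = 0.227975, cos α = -0.973667, sin β = 0.073623, cos β = 0.997286, cos(α−β) = -0.954240, d² = 142.982236. Work in radians in the unit-radius frame; every candidate has L = ρ·(t + p + q).
LSL: p² = 2 + d² − 2cos(α−β) + 2d(sin α − sin β) = 150.582067; p = √p² = 12.271189; φ = atan2(cos β − cos α, d + sin α − sin β) = 0.161315 rad; t = (φ − α) mod 2π = 3.532906 rad, q = (β − φ) mod 2π = 6.195560 rad → L = 2.77·(3.532906 + 12.271189 + 6.195560) = 2.77·21.999654 = 60.939041 m
RSR: p² = 2 + d² − 2cos(α−β) + 2d(sin β − sin α) = 143.199366; p = √p² = 11.966594; φ = atan2(cos α − cos β, d − sin α + sin β) = -0.165459 rad; t = (α − φ) mod 2π = 3.077053 rad, q = (φ − β) mod 2π = 6.044037 rad → L = 2.77·(3.077053 + 11.966594 + 6.044037) = 2.77·21.087684 = 58.412886 m
LSR: p² = d² − 2 + 2cos(α−β) + 2d(sin α + sin β) = 146.286487; p = √p² = 12.094895; φ = atan2(−cos α − cos β, d + sin α + sin β) − atan2(−2, p) = 0.161949 rad; t = (φ − α) mod 2π = 3.533540 rad, q = (φ − β) mod 2π = 0.088260 rad → L = 2.77·(3.533540 + 12.094895 + 0.088260) = 2.77·15.716695 = 43.535245 m
RSL: p² = d² − 2 + 2cos(α−β) − 2d(sin α + sin β) = 131.861024; p = √p² = 11.483076; φ = atan2(cos α + cos β, d − sin α − sin β) − atan2(2, p) = -0.170413 rad; t = (α − φ) mod 2π = 3.082008 rad, q = (β − φ) mod 2π = 0.244103 rad → L = 2.77·(3.082008 + 11.483076 + 0.244103) = 2.77·14.809186 = 41.021446 m
RLR: c = (6 − d² + 2cos(α−β) + 2d(sin α − sin β))/8 = -16.899921, |c| > 1 → infeasible
LRL: c = (6 − d² + 2cos(α−β) − 2d(sin α − sin β))/8 = -17.822758, |c| > 1 → infeasible
Shortest: RSL with L = 41.021446 m ≈ 41.0214 m

41.0214 m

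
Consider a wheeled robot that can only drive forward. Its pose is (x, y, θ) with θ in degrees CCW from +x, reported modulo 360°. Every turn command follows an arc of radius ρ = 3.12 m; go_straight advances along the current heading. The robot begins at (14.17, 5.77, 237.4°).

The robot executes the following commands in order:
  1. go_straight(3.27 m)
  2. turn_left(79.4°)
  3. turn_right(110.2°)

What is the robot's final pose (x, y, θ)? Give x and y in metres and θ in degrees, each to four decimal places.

(12.1621, -6.0043, 206.6000°)

set_pose: (x, y, θ) = (14.1700, 5.7700, 237.4000°), ρ = 3.12
go_straight(3.27): x += 3.27·cos θ, y += 3.27·sin θ → (12.4082, 3.0152, 237.4000°)
turn_left(79.4°): centre at ρ to the left, rotate +79.4° → (12.9009, -0.9402, 316.8000°)
turn_right(110.2°): centre at ρ to the right, rotate −110.2° → (12.1621, -6.0043, 206.6000°)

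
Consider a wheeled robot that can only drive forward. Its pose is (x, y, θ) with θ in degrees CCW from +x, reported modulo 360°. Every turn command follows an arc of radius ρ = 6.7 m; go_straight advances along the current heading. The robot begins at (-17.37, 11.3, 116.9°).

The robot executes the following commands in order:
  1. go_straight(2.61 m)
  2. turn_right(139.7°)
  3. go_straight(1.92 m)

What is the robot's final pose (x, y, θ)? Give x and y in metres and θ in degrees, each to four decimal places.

set_pose: (x, y, θ) = (-17.3700, 11.3000, 116.9000°), ρ = 6.7
go_straight(2.61): x += 2.61·cos θ, y += 2.61·sin θ → (-18.5509, 13.6276, 116.9000°)
turn_right(139.7°): centre at ρ to the right, rotate −139.7° → (-9.9795, 22.8354, -22.8000° ≡ 337.2000°)
go_straight(1.92): x += 1.92·cos θ, y += 1.92·sin θ → (-8.2095, 22.0914, 337.2000°)

(-8.2095, 22.0914, 337.2000°)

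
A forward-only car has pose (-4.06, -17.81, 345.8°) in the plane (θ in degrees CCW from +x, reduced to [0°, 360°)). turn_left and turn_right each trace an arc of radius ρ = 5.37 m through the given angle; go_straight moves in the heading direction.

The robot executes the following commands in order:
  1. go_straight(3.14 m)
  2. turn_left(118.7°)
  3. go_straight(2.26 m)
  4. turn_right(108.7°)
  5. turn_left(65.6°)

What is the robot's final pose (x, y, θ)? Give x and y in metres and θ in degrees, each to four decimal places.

(15.6348, -0.3567, 61.4000°)

set_pose: (x, y, θ) = (-4.0600, -17.8100, 345.8000°), ρ = 5.37
go_straight(3.14): x += 3.14·cos θ, y += 3.14·sin θ → (-1.0159, -18.5803, 345.8000°)
turn_left(118.7°): centre at ρ to the left, rotate +118.7° → (5.5003, -12.0298, 464.5000° ≡ 104.5000°)
go_straight(2.26): x += 2.26·cos θ, y += 2.26·sin θ → (4.9345, -9.8418, 104.5000°)
turn_right(108.7°): centre at ρ to the right, rotate −108.7° → (10.5267, -3.1417, -4.2000° ≡ 355.8000°)
turn_left(65.6°): centre at ρ to the left, rotate +65.6° → (15.6348, -0.3567, 421.4000° ≡ 61.4000°)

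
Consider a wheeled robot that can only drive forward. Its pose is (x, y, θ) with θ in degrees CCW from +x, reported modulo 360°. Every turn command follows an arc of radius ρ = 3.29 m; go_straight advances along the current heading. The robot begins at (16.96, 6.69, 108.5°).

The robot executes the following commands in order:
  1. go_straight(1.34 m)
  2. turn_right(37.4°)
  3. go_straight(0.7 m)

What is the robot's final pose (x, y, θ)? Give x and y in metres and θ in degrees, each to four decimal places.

set_pose: (x, y, θ) = (16.9600, 6.6900, 108.5000°), ρ = 3.29
go_straight(1.34): x += 1.34·cos θ, y += 1.34·sin θ → (16.5348, 7.9608, 108.5000°)
turn_right(37.4°): centre at ρ to the right, rotate −37.4° → (16.5422, 10.0704, 71.1000°)
go_straight(0.7): x += 0.7·cos θ, y += 0.7·sin θ → (16.7689, 10.7326, 71.1000°)

(16.7689, 10.7326, 71.1000°)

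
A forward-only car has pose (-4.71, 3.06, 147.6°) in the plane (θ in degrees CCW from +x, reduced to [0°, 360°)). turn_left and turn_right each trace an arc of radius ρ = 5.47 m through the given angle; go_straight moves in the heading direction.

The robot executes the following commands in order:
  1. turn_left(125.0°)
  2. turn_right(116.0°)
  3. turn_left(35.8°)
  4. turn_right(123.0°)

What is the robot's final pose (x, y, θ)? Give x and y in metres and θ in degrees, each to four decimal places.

(-30.3840, 0.5144, 69.4000°)

set_pose: (x, y, θ) = (-4.7100, 3.0600, 147.6000°), ρ = 5.47
turn_left(125.0°): centre at ρ to the left, rotate +125.0° → (-13.1053, -1.8066, 272.6000°)
turn_right(116.0°): centre at ρ to the right, rotate −116.0° → (-20.7421, -7.0749, 156.6000°)
turn_left(35.8°): centre at ρ to the left, rotate +35.8° → (-24.0891, -6.7526, 192.4000°)
turn_right(123.0°): centre at ρ to the right, rotate −123.0° → (-30.3840, 0.5144, 69.4000°)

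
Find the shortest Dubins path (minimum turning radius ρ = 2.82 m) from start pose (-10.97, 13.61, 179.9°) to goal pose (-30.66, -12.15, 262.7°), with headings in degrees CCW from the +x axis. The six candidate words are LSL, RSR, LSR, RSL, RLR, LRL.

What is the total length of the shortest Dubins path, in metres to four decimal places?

Let ψ = atan2(Δy, Δx) = atan2(-25.76, -19.69) = -127.3930° be the start→goal bearing.
Normalize: d = |goal − start| / ρ = 32.423351/2.82 = 11.497642, α = (θ_start − ψ) mod 360° = 307.2930° = 5.363274 rad, β = (θ_goal − ψ) mod 360° = 30.0930° = 0.525221 rad.
Common terms: sin α = -0.795548, cos α = 0.605891, sin β = 0.501405, cos β = 0.865213, cos(α−β) = 0.125333, d² = 132.195777. Work in radians in the unit-radius frame; every candidate has L = ρ·(t + p + q).
LSL: p² = 2 + d² − 2cos(α−β) + 2d(sin α − sin β) = 104.121321; p = √p² = 10.203986; φ = atan2(cos β − cos α, d + sin α − sin β) = 0.025417 rad; t = (φ − α) mod 2π = 0.945328 rad, q = (β − φ) mod 2π = 0.499805 rad → L = 2.82·(0.945328 + 10.203986 + 0.499805) = 2.82·11.649118 = 32.850513 m
RSR: p² = 2 + d² − 2cos(α−β) + 2d(sin β − sin α) = 163.768901; p = √p² = 12.797222; φ = atan2(cos α − cos β, d − sin α + sin β) = -0.020265 rad; t = (α − φ) mod 2π = 5.383539 rad, q = (φ − β) mod 2π = 5.737699 rad → L = 2.82·(5.383539 + 12.797222 + 5.737699) = 2.82·23.918460 = 67.450058 m
LSR: p² = d² − 2 + 2cos(α−β) + 2d(sin α + sin β) = 123.682537; p = √p² = 11.121265; φ = atan2(−cos α − cos β, d + sin α + sin β) − atan2(−2, p) = 0.047373 rad; t = (φ − α) mod 2π = 0.967284 rad, q = (φ − β) mod 2π = 5.805337 rad → L = 2.82·(0.967284 + 11.121265 + 5.805337) = 2.82·17.893886 = 50.460760 m
RSL: p² = d² − 2 + 2cos(α−β) − 2d(sin α + sin β) = 137.210351; p = √p² = 11.713682; φ = atan2(cos α + cos β, d − sin α − sin β) − atan2(2, p) = -0.044994 rad; t = (α − φ) mod 2π = 5.408268 rad, q = (β − φ) mod 2π = 0.570216 rad → L = 2.82·(5.408268 + 11.713682 + 0.570216) = 2.82·17.692167 = 49.891910 m
RLR: c = (6 − d² + 2cos(α−β) + 2d(sin α − sin β))/8 = -19.471113, |c| > 1 → infeasible
LRL: c = (6 − d² + 2cos(α−β) − 2d(sin α − sin β))/8 = -12.015165, |c| > 1 → infeasible
Shortest: LSL with L = 32.850513 m ≈ 32.8505 m

32.8505 m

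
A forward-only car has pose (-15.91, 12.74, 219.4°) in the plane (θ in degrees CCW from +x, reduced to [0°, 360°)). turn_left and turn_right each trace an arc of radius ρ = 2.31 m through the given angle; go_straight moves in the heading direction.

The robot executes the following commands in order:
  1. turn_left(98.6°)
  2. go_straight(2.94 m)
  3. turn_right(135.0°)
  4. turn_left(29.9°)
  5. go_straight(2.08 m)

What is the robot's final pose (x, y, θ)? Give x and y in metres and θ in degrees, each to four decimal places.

set_pose: (x, y, θ) = (-15.9100, 12.7400, 219.4000°), ρ = 2.31
turn_left(98.6°): centre at ρ to the left, rotate +98.6° → (-15.9895, 9.2383, 318.0000°)
go_straight(2.94): x += 2.94·cos θ, y += 2.94·sin θ → (-13.8046, 7.2711, 318.0000°)
turn_right(135.0°): centre at ρ to the right, rotate −135.0° → (-15.2294, 3.2476, 183.0000°)
turn_left(29.9°): centre at ρ to the left, rotate +29.9° → (-16.3633, 2.8803, 212.9000°)
go_straight(2.08): x += 2.08·cos θ, y += 2.08·sin θ → (-18.1097, 1.7505, 212.9000°)

(-18.1097, 1.7505, 212.9000°)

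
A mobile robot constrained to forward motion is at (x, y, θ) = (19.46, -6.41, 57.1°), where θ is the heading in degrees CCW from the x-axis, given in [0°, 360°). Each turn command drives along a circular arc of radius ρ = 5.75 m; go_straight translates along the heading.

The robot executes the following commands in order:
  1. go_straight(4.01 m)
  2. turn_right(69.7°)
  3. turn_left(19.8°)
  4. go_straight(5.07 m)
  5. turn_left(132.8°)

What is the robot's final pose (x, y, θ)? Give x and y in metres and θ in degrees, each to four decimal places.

set_pose: (x, y, θ) = (19.4600, -6.4100, 57.1000°), ρ = 5.75
go_straight(4.01): x += 4.01·cos θ, y += 4.01·sin θ → (21.6381, -3.0431, 57.1000°)
turn_right(69.7°): centre at ρ to the right, rotate −69.7° → (27.7203, -0.5549, -12.6000° ≡ 347.4000°)
turn_left(19.8°): centre at ρ to the left, rotate +19.8° → (29.6953, -0.6480, 367.2000° ≡ 7.2000°)
go_straight(5.07): x += 5.07·cos θ, y += 5.07·sin θ → (34.7253, -0.0126, 7.2000°)
turn_left(132.8°): centre at ρ to the left, rotate +132.8° → (37.7006, 10.0969, 140.0000°)

(37.7006, 10.0969, 140.0000°)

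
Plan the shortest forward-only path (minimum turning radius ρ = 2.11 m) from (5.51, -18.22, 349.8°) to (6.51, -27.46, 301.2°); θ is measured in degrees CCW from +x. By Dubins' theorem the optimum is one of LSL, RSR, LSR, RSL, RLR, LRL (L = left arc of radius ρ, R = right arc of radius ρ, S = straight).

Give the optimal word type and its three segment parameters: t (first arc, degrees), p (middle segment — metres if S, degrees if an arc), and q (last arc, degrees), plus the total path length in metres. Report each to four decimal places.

Let ψ = atan2(Δy, Δx) = atan2(-9.24, 1.00) = -83.8232° be the start→goal bearing.
Normalize: d = |goal − start| / ρ = 9.293955/2.11 = 4.404718, α = (θ_start − ψ) mod 360° = 73.6232° = 1.284967 rad, β = (θ_goal − ψ) mod 360° = 25.0232° = 0.436737 rad.
Common terms: sin α = 0.959428, cos α = 0.281953, sin β = 0.422985, cos β = 0.906137, cos(α−β) = 0.661312, d² = 19.401541. Work in radians in the unit-radius frame; every candidate has L = ρ·(t + p + q).
LSL: p² = 2 + d² − 2cos(α−β) + 2d(sin α − sin β) = 24.804678; p = √p² = 4.980429; φ = atan2(cos β − cos α, d + sin α − sin β) = 0.125658 rad; t = (φ − α) mod 2π = 5.123876 rad, q = (β − φ) mod 2π = 0.311080 rad → L = 2.11·(5.123876 + 4.980429 + 0.311080) = 2.11·10.415385 = 21.976462 m
RSR: p² = 2 + d² − 2cos(α−β) + 2d(sin β − sin α) = 15.353157; p = √p² = 3.918310; φ = atan2(cos α − cos β, d − sin α + sin β) = -0.159981 rad; t = (α − φ) mod 2π = 1.444948 rad, q = (φ − β) mod 2π = 5.686467 rad → L = 2.11·(1.444948 + 3.918310 + 5.686467) = 2.11·11.049726 = 23.314921 m
LSR: p² = d² − 2 + 2cos(α−β) + 2d(sin α + sin β) = 30.902447; p = √p² = 5.558997; φ = atan2(−cos α − cos β, d + sin α + sin β) − atan2(−2, p) = 0.142873 rad; t = (φ − α) mod 2π = 5.141091 rad, q = (φ − β) mod 2π = 5.989321 rad → L = 2.11·(5.141091 + 5.558997 + 5.989321) = 2.11·16.689410 = 35.214654 m
RSL: p² = d² − 2 + 2cos(α−β) − 2d(sin α + sin β) = 6.545882; p = √p² = 2.558492; φ = atan2(cos α + cos β, d − sin α − sin β) − atan2(2, p) = -0.288939 rad; t = (α − φ) mod 2π = 1.573906 rad, q = (β − φ) mod 2π = 0.725676 rad → L = 2.11·(1.573906 + 2.558492 + 0.725676) = 2.11·4.858074 = 10.250536 m
RLR: c = (6 − d² + 2cos(α−β) + 2d(sin α − sin β))/8 = -0.919145; p = 2π − arccos c = 3.546486 rad; φ = atan2(cos α − cos β, d − sin α + sin β) = -0.159981 rad; t = (α − φ + p/2) mod 2π = 3.218191 rad, q = (α − β − t + p) mod 2π = 1.176525 rad → L = 2.11·(3.218191 + 3.546486 + 1.176525) = 2.11·7.941201 = 16.755935 m
LRL: c = (6 − d² + 2cos(α−β) − 2d(sin α − sin β))/8 = -2.100585, |c| > 1 → infeasible
Shortest: RSL with L = 10.250536 m ≈ 10.2505 m
Convert RSL to answer units (arcs ×180/π): t = 1.573906·180/π = 90.1782°, p = ρ·p = 2.11·2.558492 = 5.3984 m, q = 0.725676·180/π = 41.5782°, L = 10.2505 m.

RSL: t = 90.1782°, p = 5.3984 m, q = 41.5782°, L = 10.2505 m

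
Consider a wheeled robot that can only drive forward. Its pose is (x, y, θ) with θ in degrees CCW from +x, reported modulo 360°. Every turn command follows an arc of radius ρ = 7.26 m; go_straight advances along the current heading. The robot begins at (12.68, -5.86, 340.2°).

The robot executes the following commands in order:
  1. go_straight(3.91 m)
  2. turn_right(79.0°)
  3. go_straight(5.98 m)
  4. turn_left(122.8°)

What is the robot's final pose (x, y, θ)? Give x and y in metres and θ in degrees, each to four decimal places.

set_pose: (x, y, θ) = (12.6800, -5.8600, 340.2000°), ρ = 7.26
go_straight(3.91): x += 3.91·cos θ, y += 3.91·sin θ → (16.3588, -7.1845, 340.2000°)
turn_right(79.0°): centre at ρ to the right, rotate −79.0° → (21.0741, -15.1259, 261.2000°)
go_straight(5.98): x += 5.98·cos θ, y += 5.98·sin θ → (20.1593, -21.0355, 261.2000°)
turn_left(122.8°): centre at ρ to the left, rotate +122.8° → (30.2867, -28.7786, 384.0000° ≡ 24.0000°)

(30.2867, -28.7786, 24.0000°)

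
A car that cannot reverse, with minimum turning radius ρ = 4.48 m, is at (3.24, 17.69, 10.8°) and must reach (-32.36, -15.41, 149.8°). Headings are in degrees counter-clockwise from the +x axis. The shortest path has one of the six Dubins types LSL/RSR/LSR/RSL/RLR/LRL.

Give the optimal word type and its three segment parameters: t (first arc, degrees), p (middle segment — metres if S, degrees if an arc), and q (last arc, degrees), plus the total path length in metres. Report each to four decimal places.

Let ψ = atan2(Δy, Δx) = atan2(-33.10, -35.60) = -137.0841° be the start→goal bearing.
Normalize: d = |goal − start| / ρ = 48.610390/4.48 = 10.850533, α = (θ_start − ψ) mod 360° = 147.8841° = 2.581064 rad, β = (θ_goal − ψ) mod 360° = 286.8841° = 5.007072 rad.
Common terms: sin α = 0.531634, cos α = -0.846974, sin β = -0.956894, cos β = 0.290436, cos(α−β) = -0.754710, d² = 117.734076. Work in radians in the unit-radius frame; every candidate has L = ρ·(t + p + q).
LSL: p² = 2 + d² − 2cos(α−β) + 2d(sin α − sin β) = 153.546147; p = √p² = 12.391374; φ = atan2(cos β − cos α, d + sin α − sin β) = 0.091920 rad; t = (φ − α) mod 2π = 3.794041 rad, q = (β − φ) mod 2π = 4.915152 rad → L = 4.48·(3.794041 + 12.391374 + 4.915152) = 4.48·21.100567 = 94.530539 m
RSR: p² = 2 + d² − 2cos(α−β) + 2d(sin β − sin α) = 88.940844; p = √p² = 9.430845; φ = atan2(cos α − cos β, d − sin α + sin β) = -0.120900 rad; t = (α − φ) mod 2π = 2.701964 rad, q = (φ − β) mod 2π = 1.155214 rad → L = 4.48·(2.701964 + 9.430845 + 1.155214) = 4.48·13.288023 = 59.530343 m
LSR: p² = d² − 2 + 2cos(α−β) + 2d(sin α + sin β) = 104.996053; p = √p² = 10.246758; φ = atan2(−cos α − cos β, d + sin α + sin β) − atan2(−2, p) = 0.246093 rad; t = (φ − α) mod 2π = 3.948214 rad, q = (φ − β) mod 2π = 1.522207 rad → L = 4.48·(3.948214 + 10.246758 + 1.522207) = 4.48·15.717179 = 70.412963 m
RSL: p² = d² − 2 + 2cos(α−β) − 2d(sin α + sin β) = 123.453261; p = √p² = 11.110952; φ = atan2(cos α + cos β, d − sin α − sin β) − atan2(2, p) = -0.227412 rad; t = (α − φ) mod 2π = 2.808476 rad, q = (β − φ) mod 2π = 5.234484 rad → L = 4.48·(2.808476 + 11.110952 + 5.234484) = 4.48·19.153913 = 85.809529 m
RLR: c = (6 − d² + 2cos(α−β) + 2d(sin α − sin β))/8 = -10.117605, |c| > 1 → infeasible
LRL: c = (6 − d² + 2cos(α−β) − 2d(sin α − sin β))/8 = -18.193268, |c| > 1 → infeasible
Shortest: RSR with L = 59.530343 m ≈ 59.5303 m
Convert RSR to answer units (arcs ×180/π): t = 2.701964·180/π = 154.8111°, p = ρ·p = 4.48·9.430845 = 42.2502 m, q = 1.155214·180/π = 66.1889°, L = 59.5303 m.

RSR: t = 154.8111°, p = 42.2502 m, q = 66.1889°, L = 59.5303 m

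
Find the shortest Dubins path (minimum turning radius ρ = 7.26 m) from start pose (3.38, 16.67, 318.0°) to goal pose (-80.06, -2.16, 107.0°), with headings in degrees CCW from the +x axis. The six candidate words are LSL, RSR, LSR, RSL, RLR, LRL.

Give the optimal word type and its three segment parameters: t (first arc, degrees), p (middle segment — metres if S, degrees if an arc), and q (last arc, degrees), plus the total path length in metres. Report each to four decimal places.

RSR: t = 129.0268°, p = 72.5270 m, q = 81.9732°, L = 99.2630 m

Let ψ = atan2(Δy, Δx) = atan2(-18.83, -83.44) = -167.2830° be the start→goal bearing.
Normalize: d = |goal − start| / ρ = 85.538310/7.26 = 11.782136, α = (θ_start − ψ) mod 360° = 125.2830° = 2.186601 rad, β = (θ_goal − ψ) mod 360° = 274.2830° = 4.787142 rad.
Common terms: sin α = 0.816309, cos α = -0.577616, sin β = -0.997207, cos β = 0.074683, cos(α−β) = -0.857167, d² = 138.818738. Work in radians in the unit-radius frame; every candidate has L = ρ·(t + p + q).
LSL: p² = 2 + d² − 2cos(α−β) + 2d(sin α − sin β) = 185.267260; p = √p² = 13.611292; φ = atan2(cos β − cos α, d + sin α − sin β) = 0.047942 rad; t = (φ − α) mod 2π = 4.144526 rad, q = (β − φ) mod 2π = 4.739200 rad → L = 7.26·(4.144526 + 13.611292 + 4.739200) = 7.26·22.495018 = 163.313827 m
RSR: p² = 2 + d² − 2cos(α−β) + 2d(sin β − sin α) = 99.798884; p = √p² = 9.989939; φ = atan2(cos α − cos β, d − sin α + sin β) = -0.065342 rad; t = (α − φ) mod 2π = 2.251943 rad, q = (φ − β) mod 2π = 1.430701 rad → L = 7.26·(2.251943 + 9.989939 + 1.430701) = 7.26·13.672584 = 99.262959 m
LSR: p² = d² − 2 + 2cos(α−β) + 2d(sin α + sin β) = 130.841661; p = √p² = 11.438604; φ = atan2(−cos α − cos β, d + sin α + sin β) − atan2(−2, p) = 0.216421 rad; t = (φ − α) mod 2π = 4.313005 rad, q = (φ − β) mod 2π = 1.712465 rad → L = 7.26·(4.313005 + 11.438604 + 1.712465) = 7.26·17.464074 = 126.789178 m
RSL: p² = d² − 2 + 2cos(α−β) − 2d(sin α + sin β) = 139.367145; p = √p² = 11.805386; φ = atan2(cos α + cos β, d − sin α − sin β) − atan2(2, p) = -0.209837 rad; t = (α − φ) mod 2π = 2.396438 rad, q = (β − φ) mod 2π = 4.996978 rad → L = 7.26·(2.396438 + 11.805386 + 4.996978) = 7.26·19.198802 = 139.383305 m
RLR: c = (6 − d² + 2cos(α−β) + 2d(sin α − sin β))/8 = -11.474861, |c| > 1 → infeasible
LRL: c = (6 − d² + 2cos(α−β) − 2d(sin α − sin β))/8 = -22.158408, |c| > 1 → infeasible
Shortest: RSR with L = 99.262959 m ≈ 99.2630 m
Convert RSR to answer units (arcs ×180/π): t = 2.251943·180/π = 129.0268°, p = ρ·p = 7.26·9.989939 = 72.5270 m, q = 1.430701·180/π = 81.9732°, L = 99.2630 m.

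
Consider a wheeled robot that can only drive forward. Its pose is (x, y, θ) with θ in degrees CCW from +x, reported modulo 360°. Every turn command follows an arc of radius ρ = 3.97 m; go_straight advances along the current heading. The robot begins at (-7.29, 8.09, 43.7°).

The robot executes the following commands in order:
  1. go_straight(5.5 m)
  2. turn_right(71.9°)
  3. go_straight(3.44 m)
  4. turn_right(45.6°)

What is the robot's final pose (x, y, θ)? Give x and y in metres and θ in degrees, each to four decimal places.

(6.2732, 8.5017, 286.2000°)

set_pose: (x, y, θ) = (-7.2900, 8.0900, 43.7000°), ρ = 3.97
go_straight(5.5): x += 5.5·cos θ, y += 5.5·sin θ → (-3.3137, 11.8899, 43.7000°)
turn_right(71.9°): centre at ρ to the right, rotate −71.9° → (1.3051, 12.5184, -28.2000° ≡ 331.8000°)
go_straight(3.44): x += 3.44·cos θ, y += 3.44·sin θ → (4.3368, 10.8929, 331.8000°)
turn_right(45.6°): centre at ρ to the right, rotate −45.6° → (6.2732, 8.5017, 286.2000°)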